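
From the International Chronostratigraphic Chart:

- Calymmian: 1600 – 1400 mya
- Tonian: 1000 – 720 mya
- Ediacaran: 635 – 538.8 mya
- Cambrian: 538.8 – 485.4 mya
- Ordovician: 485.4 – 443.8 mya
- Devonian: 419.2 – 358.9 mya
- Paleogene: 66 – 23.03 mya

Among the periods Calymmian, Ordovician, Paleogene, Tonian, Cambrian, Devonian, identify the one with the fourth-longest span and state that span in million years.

Start − end for each: Calymmian 1600 − 1400 = 200; Ordovician 485.4 − 443.8 = 41.6; Paleogene 66 − 23.03 = 42.97; Tonian 1000 − 720 = 280; Cambrian 538.8 − 485.4 = 53.4; Devonian 419.2 − 358.9 = 60.3.
Ranking these from longest: Tonian > Calymmian > Devonian > Cambrian > Paleogene > Ordovician.
Position 4 in that ranking is Cambrian, which lasted 53.4 Myr.

Cambrian, 53.4 million years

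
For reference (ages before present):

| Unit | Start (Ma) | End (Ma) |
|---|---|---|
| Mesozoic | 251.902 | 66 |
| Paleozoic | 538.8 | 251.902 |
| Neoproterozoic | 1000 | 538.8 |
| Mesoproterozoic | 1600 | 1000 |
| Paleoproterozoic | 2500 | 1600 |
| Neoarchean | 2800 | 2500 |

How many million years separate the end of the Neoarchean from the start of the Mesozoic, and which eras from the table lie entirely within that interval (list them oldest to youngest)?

2248.098 million years; Paleoproterozoic, Mesoproterozoic, Neoproterozoic, Paleozoic

The Neoarchean closes at 2500 Ma and the Mesozoic opens at 251.902 Ma, so the interval is 2500 − 251.902 = 2248.098 Myr.
An era fits inside if it starts at or after 2500 Ma and ends at or before 251.902 Ma; oldest first that gives Paleoproterozoic, Mesoproterozoic, Neoproterozoic, Paleozoic.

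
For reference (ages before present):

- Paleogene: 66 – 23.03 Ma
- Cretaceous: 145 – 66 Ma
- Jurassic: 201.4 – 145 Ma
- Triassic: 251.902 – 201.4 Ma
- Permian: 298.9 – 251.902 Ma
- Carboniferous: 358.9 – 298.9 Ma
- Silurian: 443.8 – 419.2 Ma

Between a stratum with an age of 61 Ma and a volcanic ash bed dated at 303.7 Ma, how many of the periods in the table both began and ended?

The older date is 303.7 Ma and the younger is 61 Ma.
Periods with start < 303.7 and end > 61 Ma: Permian (298.9–251.902), Triassic (251.902–201.4), Jurassic (201.4–145), Cretaceous (145–66).
That is 4 complete periods.

4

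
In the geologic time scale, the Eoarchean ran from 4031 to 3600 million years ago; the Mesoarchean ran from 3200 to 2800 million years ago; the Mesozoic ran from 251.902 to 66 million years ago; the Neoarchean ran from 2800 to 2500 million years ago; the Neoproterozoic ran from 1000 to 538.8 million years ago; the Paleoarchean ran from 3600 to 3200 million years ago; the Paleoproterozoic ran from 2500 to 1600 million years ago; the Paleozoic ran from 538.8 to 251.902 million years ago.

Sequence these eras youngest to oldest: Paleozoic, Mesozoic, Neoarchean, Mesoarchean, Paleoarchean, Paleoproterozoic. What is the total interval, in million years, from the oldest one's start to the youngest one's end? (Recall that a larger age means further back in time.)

Mesozoic, Paleozoic, Paleoproterozoic, Neoarchean, Mesoarchean, Paleoarchean; total span 3534 Myr

Start ages (Ma): Paleoarchean 3600, Mesoarchean 3200, Neoarchean 2800, Paleoproterozoic 2500, Paleozoic 538.8, Mesozoic 251.902.
Ordered youngest to oldest: Mesozoic, Paleozoic, Paleoproterozoic, Neoarchean, Mesoarchean, Paleoarchean.
Span = 3600 − 66 = 3534 Myr.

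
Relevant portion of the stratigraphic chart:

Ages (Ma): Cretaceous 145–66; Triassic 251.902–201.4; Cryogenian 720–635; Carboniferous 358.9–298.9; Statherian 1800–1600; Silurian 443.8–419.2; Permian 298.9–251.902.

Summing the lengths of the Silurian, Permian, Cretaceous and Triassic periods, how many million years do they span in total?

201.1 million years

Each duration: Silurian = 24.6; Permian = 46.998; Cretaceous = 79; Triassic = 50.502.
Sum: 24.6 + 46.998 + 79 + 50.502 = 201.1 Myr.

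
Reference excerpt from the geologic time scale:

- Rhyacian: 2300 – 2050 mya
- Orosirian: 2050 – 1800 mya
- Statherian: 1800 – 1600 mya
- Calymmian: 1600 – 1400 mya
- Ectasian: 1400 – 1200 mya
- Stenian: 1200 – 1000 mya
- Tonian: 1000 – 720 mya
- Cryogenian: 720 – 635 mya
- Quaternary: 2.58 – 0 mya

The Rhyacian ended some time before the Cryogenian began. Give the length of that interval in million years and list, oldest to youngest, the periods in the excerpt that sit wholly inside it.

End of Rhyacian = 2050 Ma; start of Cryogenian = 720 Ma.
Gap = 2050 − 720 = 1330 Myr.
Periods wholly inside 2050–720 Ma: Orosirian (2050–1800), Statherian (1800–1600), Calymmian (1600–1400), Ectasian (1400–1200), Stenian (1200–1000), Tonian (1000–720).

1330 million years; Orosirian, Statherian, Calymmian, Ectasian, Stenian, Tonian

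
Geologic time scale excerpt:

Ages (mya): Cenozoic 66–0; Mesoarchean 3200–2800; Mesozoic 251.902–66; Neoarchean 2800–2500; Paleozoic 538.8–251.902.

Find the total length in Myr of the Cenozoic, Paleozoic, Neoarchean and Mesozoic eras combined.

Duration is start − end for each: (66 − 0) + (538.8 − 251.902) + (2800 − 2500) + (251.902 − 66).
That is 66 + 286.898 + 300 + 185.902, which totals 838.8 million years.

838.8 million years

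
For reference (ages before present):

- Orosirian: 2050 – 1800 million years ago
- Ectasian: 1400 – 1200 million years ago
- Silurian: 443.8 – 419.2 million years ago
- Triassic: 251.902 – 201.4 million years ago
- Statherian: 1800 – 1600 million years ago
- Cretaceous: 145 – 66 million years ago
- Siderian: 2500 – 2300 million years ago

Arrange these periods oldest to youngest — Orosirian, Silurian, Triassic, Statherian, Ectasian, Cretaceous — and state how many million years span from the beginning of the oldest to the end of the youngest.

Start ages (Ma): Orosirian 2050, Statherian 1800, Ectasian 1400, Silurian 443.8, Triassic 251.902, Cretaceous 145.
Ordered oldest to youngest: Orosirian, Statherian, Ectasian, Silurian, Triassic, Cretaceous.
Span = 2050 − 66 = 1984 Myr.

Orosirian → Statherian → Ectasian → Silurian → Triassic → Cretaceous; total span 1984 Myr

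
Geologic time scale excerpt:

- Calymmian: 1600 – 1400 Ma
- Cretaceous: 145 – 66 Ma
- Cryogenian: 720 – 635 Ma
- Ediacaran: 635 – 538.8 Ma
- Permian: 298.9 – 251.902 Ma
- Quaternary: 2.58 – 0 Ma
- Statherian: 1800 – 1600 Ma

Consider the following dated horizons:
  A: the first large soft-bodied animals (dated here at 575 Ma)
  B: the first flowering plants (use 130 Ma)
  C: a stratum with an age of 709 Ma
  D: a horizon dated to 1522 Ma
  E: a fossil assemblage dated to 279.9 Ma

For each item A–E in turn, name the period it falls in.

Match each age against the start–end ranges in the excerpt: A = 575 Ma → Ediacaran (635–538.8); B = 130 Ma → Cretaceous (145–66); C = 709 Ma → Cryogenian (720–635); D = 1522 Ma → Calymmian (1600–1400); E = 279.9 Ma → Permian (298.9–251.902).

A — Ediacaran; B — Cretaceous; C — Cryogenian; D — Calymmian; E — Permian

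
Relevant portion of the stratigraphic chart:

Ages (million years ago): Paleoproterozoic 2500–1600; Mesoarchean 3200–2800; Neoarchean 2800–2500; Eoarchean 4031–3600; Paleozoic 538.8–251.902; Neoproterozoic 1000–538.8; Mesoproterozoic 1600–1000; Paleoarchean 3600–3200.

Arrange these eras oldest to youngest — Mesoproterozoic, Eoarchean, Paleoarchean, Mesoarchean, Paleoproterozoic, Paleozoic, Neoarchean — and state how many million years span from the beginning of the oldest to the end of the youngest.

From the excerpt: Mesoproterozoic 1600–1000; Eoarchean 4031–3600; Paleoarchean 3600–3200; Mesoarchean 3200–2800; Paleoproterozoic 2500–1600; Paleozoic 538.8–251.902; Neoarchean 2800–2500 (Ma).
Larger Ma is earlier, so the oldest is Eoarchean and the youngest is Paleozoic; oldest to youngest: Eoarchean, Paleoarchean, Mesoarchean, Neoarchean, Paleoproterozoic, Mesoproterozoic, Paleozoic.
Oldest start 4031 minus youngest end 251.902 gives 3779.098 Myr overall.

Eoarchean, Paleoarchean, Mesoarchean, Neoarchean, Paleoproterozoic, Mesoproterozoic, Paleozoic; total span 3779.098 Myr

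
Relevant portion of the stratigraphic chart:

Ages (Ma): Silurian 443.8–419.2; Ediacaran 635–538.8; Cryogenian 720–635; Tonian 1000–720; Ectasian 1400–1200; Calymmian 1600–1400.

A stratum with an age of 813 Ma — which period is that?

Tonian

813 Ma lies between 1000 and 720 Ma, so it falls in the Tonian.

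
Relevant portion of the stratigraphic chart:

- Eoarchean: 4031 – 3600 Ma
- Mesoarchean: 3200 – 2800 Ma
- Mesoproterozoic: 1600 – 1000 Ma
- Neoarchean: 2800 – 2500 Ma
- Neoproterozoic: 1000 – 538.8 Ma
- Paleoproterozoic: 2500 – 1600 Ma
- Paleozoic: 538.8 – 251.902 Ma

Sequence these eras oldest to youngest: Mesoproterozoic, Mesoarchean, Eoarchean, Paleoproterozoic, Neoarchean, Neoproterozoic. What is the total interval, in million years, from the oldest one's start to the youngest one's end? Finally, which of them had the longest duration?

Eoarchean, Mesoarchean, Neoarchean, Paleoproterozoic, Mesoproterozoic, Neoproterozoic; total span 3492.2 Myr; longest is Paleoproterozoic

Start ages (Ma): Eoarchean 4031, Mesoarchean 3200, Neoarchean 2800, Paleoproterozoic 2500, Mesoproterozoic 1600, Neoproterozoic 1000.
Ordered oldest to youngest: Eoarchean, Mesoarchean, Neoarchean, Paleoproterozoic, Mesoproterozoic, Neoproterozoic.
Span = 4031 − 538.8 = 3492.2 Myr.
Durations: Neoproterozoic 461.2, Eoarchean 431, Neoarchean 300, Mesoarchean 400, Paleoproterozoic 900, Mesoproterozoic 600 → longest is Paleoproterozoic (900 Myr).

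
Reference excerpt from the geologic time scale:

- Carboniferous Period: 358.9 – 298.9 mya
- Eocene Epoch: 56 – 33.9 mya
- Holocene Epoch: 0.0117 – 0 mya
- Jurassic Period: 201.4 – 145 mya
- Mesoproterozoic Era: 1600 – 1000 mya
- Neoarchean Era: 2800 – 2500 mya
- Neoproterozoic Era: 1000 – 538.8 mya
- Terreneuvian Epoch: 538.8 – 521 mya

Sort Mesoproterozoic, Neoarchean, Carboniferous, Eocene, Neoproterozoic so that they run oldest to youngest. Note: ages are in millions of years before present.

Neoarchean, Mesoproterozoic, Neoproterozoic, Carboniferous, Eocene

Read off each span (Ma): Mesoproterozoic 1600–1000; Neoarchean 2800–2500; Carboniferous 358.9–298.9; Eocene 56–33.9; Neoproterozoic 1000–538.8.
Larger Ma is older, so oldest→youngest is Neoarchean, Mesoproterozoic, Neoproterozoic, Carboniferous, Eocene.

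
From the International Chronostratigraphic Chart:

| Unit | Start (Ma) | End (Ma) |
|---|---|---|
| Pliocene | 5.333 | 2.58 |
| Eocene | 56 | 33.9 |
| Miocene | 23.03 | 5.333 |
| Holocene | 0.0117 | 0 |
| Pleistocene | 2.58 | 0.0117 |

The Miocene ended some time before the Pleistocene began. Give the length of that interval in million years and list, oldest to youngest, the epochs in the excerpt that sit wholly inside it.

The Miocene closes at 5.333 Ma and the Pleistocene opens at 2.58 Ma, so the interval is 5.333 − 2.58 = 2.753 Myr.
An epoch fits inside if it starts at or after 5.333 Ma and ends at or before 2.58 Ma; oldest first that gives Pliocene.

2.753 million years; Pliocene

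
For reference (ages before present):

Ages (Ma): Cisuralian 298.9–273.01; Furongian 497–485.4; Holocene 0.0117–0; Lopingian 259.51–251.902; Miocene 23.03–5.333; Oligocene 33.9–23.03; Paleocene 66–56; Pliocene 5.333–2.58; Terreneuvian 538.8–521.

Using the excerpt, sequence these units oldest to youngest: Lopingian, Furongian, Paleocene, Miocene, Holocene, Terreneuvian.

Terreneuvian, Furongian, Lopingian, Paleocene, Miocene, Holocene

The oldest of these is Terreneuvian (starts 538.8 Ma) and the youngest is Holocene (ends 0 Ma).
In between, by decreasing start age: Furongian (497), Lopingian (259.51), Paleocene (66), Miocene (23.03).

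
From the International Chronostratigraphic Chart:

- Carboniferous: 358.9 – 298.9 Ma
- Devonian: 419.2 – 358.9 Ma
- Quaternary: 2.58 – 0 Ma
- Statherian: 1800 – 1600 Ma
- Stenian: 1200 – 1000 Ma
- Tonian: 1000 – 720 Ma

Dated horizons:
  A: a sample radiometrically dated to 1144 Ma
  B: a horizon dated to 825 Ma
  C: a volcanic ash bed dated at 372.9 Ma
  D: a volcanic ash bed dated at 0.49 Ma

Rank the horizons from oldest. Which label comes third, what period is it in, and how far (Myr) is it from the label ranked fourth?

Sorted oldest-first by Ma: A (1144), B (825), C (372.9), D (0.49).
The third oldest is C at 372.9 Ma, which lies in 419.2–358.9 Ma: the Devonian.
The fourth oldest is D at 0.49 Ma; separation = |372.9 − 0.49| = 372.41 Myr.

C, in the Devonian; 372.41 million years to D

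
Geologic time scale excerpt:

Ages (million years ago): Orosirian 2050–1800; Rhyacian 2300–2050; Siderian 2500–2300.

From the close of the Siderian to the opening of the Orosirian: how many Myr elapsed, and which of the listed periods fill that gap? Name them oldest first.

250 million years; Rhyacian

The Siderian closes at 2300 Ma and the Orosirian opens at 2050 Ma, so the interval is 2300 − 2050 = 250 Myr.
A period fits inside if it starts at or after 2300 Ma and ends at or before 2050 Ma; oldest first that gives Rhyacian.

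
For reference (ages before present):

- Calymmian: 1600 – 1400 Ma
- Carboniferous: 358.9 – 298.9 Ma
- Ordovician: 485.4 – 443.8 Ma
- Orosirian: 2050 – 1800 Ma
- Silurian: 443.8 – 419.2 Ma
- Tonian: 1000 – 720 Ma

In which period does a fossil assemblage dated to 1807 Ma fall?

Orosirian

1807 Ma lies between 2050 and 1800 Ma, so it falls in the Orosirian.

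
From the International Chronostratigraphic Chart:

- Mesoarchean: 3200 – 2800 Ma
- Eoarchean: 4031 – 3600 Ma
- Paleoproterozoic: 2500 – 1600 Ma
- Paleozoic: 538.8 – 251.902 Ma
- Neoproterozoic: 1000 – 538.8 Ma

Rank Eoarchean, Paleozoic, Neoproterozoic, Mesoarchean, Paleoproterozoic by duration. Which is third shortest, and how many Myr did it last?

Eoarchean, 431 million years

Durations: Eoarchean 431; Paleozoic 286.898; Neoproterozoic 461.2; Mesoarchean 400; Paleoproterozoic 900 Myr.
Sorted shortest-first: Paleozoic (286.898), Mesoarchean (400), Eoarchean (431), Neoproterozoic (461.2), Paleoproterozoic (900).
The third shortest is Eoarchean at 431 Myr.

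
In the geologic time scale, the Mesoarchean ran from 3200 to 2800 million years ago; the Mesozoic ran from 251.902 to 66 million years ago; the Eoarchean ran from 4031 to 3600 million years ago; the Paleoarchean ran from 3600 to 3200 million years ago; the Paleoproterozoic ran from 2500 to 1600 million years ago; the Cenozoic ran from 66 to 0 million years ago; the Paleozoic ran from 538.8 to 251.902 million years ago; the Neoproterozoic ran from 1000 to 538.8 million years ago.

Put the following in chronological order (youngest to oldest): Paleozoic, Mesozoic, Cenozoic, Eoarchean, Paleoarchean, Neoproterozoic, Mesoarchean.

Cenozoic, Mesozoic, Paleozoic, Neoproterozoic, Mesoarchean, Paleoarchean, Eoarchean

Sorting by start age (ascending Ma, since larger Ma = older): Cenozoic start 66, Mesozoic start 251.902, Paleozoic start 538.8, Neoproterozoic start 1000, Mesoarchean start 3200, Paleoarchean start 3600, Eoarchean start 4031.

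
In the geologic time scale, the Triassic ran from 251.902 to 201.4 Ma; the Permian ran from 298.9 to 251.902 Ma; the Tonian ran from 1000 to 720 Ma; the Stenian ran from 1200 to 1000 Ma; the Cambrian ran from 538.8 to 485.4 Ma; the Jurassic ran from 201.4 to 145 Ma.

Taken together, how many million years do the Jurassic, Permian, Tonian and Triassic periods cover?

Each duration: Jurassic = 56.4; Permian = 46.998; Tonian = 280; Triassic = 50.502.
Sum: 56.4 + 46.998 + 280 + 50.502 = 433.9 Myr.

433.9 million years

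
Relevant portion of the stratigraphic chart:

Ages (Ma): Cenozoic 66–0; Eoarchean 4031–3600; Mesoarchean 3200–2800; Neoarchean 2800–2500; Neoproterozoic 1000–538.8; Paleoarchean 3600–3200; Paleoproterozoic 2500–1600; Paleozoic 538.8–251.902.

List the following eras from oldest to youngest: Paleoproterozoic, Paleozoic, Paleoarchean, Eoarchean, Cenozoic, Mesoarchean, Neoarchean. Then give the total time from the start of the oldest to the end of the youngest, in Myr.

Eoarchean, Paleoarchean, Mesoarchean, Neoarchean, Paleoproterozoic, Paleozoic, Cenozoic; total span 4031 Myr

Start ages (Ma): Eoarchean 4031, Paleoarchean 3600, Mesoarchean 3200, Neoarchean 2800, Paleoproterozoic 2500, Paleozoic 538.8, Cenozoic 66.
Ordered oldest to youngest: Eoarchean, Paleoarchean, Mesoarchean, Neoarchean, Paleoproterozoic, Paleozoic, Cenozoic.
Span = 4031 − 0 = 4031 Myr.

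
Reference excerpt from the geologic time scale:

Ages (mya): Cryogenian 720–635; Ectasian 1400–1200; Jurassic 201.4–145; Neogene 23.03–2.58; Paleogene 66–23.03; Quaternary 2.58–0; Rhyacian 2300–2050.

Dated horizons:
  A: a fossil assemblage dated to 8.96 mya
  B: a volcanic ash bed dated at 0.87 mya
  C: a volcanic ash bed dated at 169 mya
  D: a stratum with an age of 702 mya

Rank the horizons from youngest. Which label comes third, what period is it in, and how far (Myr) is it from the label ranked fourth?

Smaller Ma means younger, so youngest first: B 0.87 < A 8.96 < C 169 < D 702.
Counting 3 along gives C (169 Ma); the excerpt puts that inside the Jurassic, 201.4–145 Ma.
Next in line is D (702 Ma), and 702 − 169 = 533 Myr.

C, in the Jurassic; 533 million years to D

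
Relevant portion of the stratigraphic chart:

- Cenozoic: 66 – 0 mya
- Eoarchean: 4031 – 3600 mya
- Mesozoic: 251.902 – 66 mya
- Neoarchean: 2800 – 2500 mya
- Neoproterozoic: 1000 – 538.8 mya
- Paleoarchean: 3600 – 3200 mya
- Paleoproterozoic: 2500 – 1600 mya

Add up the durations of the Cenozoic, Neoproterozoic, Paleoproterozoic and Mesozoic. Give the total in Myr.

Each duration: Cenozoic = 66; Neoproterozoic = 461.2; Paleoproterozoic = 900; Mesozoic = 185.902.
Sum: 66 + 461.2 + 900 + 185.902 = 1613.102 Myr.

1613.102 million years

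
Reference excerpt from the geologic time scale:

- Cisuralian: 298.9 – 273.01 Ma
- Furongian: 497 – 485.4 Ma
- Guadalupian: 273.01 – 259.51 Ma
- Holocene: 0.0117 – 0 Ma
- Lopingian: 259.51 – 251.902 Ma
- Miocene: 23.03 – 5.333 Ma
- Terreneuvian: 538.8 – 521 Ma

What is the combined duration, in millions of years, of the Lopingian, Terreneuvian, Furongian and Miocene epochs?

Each duration: Lopingian = 7.608; Terreneuvian = 17.8; Furongian = 11.6; Miocene = 17.697.
Sum: 7.608 + 17.8 + 11.6 + 17.697 = 54.705 Myr.

54.705 million years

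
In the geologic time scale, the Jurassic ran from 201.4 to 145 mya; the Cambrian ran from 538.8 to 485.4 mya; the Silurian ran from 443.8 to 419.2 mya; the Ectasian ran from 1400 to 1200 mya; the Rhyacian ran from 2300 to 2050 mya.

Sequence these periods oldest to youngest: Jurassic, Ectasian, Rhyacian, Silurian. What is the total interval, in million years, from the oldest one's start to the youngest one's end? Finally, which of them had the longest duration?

Rhyacian → Ectasian → Silurian → Jurassic; total span 2155 Myr; longest is Rhyacian

Start ages (Ma): Rhyacian 2300, Ectasian 1400, Silurian 443.8, Jurassic 201.4.
Ordered oldest to youngest: Rhyacian, Ectasian, Silurian, Jurassic.
Span = 2300 − 145 = 2155 Myr.
Durations: Silurian 24.6, Rhyacian 250, Ectasian 200, Jurassic 56.4 → longest is Rhyacian (250 Myr).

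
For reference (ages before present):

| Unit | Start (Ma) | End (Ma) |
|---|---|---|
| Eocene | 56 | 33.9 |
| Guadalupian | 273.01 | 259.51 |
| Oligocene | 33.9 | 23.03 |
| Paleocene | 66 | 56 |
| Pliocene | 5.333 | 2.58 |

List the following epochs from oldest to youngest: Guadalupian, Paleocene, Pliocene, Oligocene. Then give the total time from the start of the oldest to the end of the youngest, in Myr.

From the excerpt: Guadalupian 273.01–259.51; Paleocene 66–56; Pliocene 5.333–2.58; Oligocene 33.9–23.03 (Ma).
Larger Ma is earlier, so the oldest is Guadalupian and the youngest is Pliocene; oldest to youngest: Guadalupian, Paleocene, Oligocene, Pliocene.
Oldest start 273.01 minus youngest end 2.58 gives 270.43 Myr overall.

Guadalupian → Paleocene → Oligocene → Pliocene; total span 270.43 Myr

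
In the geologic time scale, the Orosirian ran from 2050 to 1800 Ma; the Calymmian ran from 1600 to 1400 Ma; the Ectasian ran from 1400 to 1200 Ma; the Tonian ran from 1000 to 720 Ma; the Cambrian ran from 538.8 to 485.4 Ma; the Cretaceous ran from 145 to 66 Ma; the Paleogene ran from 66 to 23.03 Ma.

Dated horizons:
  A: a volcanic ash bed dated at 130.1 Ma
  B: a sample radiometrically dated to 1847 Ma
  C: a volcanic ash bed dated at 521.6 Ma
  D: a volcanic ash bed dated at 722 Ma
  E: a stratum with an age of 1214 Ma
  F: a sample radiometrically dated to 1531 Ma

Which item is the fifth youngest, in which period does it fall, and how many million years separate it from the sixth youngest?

F, in the Calymmian; 316 million years to B

Smaller Ma means younger, so youngest first: A 130.1 < C 521.6 < D 722 < E 1214 < F 1531 < B 1847.
Counting 5 along gives F (1531 Ma); the excerpt puts that inside the Calymmian, 1600–1400 Ma.
Next in line is B (1847 Ma), and 1847 − 1531 = 316 Myr.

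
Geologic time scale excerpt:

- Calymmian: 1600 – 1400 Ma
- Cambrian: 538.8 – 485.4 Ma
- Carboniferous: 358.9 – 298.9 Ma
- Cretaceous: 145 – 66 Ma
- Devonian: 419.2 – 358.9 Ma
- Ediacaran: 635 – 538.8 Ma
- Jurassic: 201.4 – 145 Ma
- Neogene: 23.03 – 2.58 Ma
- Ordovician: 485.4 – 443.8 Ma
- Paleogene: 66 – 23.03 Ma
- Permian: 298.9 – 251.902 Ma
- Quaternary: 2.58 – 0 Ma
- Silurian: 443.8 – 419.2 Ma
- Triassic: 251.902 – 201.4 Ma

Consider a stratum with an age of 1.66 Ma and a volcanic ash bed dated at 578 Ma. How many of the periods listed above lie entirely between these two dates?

11

The older date is 578 Ma and the younger is 1.66 Ma.
Periods with start < 578 and end > 1.66 Ma: Cambrian (538.8–485.4), Ordovician (485.4–443.8), Silurian (443.8–419.2), Devonian (419.2–358.9), Carboniferous (358.9–298.9), Permian (298.9–251.902), Triassic (251.902–201.4), Jurassic (201.4–145), Cretaceous (145–66), Paleogene (66–23.03), Neogene (23.03–2.58).
That is 11 complete periods.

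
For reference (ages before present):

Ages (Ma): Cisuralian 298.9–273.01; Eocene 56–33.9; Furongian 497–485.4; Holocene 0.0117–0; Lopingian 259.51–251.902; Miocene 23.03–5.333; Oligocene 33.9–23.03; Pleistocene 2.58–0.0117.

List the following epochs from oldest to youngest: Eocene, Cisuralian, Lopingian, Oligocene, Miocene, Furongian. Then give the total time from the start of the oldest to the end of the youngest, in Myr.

From the excerpt: Eocene 56–33.9; Cisuralian 298.9–273.01; Lopingian 259.51–251.902; Oligocene 33.9–23.03; Miocene 23.03–5.333; Furongian 497–485.4 (Ma).
Larger Ma is earlier, so the oldest is Furongian and the youngest is Miocene; oldest to youngest: Furongian, Cisuralian, Lopingian, Eocene, Oligocene, Miocene.
Oldest start 497 minus youngest end 5.333 gives 491.667 Myr overall.

Furongian, Cisuralian, Lopingian, Eocene, Oligocene, Miocene; total span 491.667 Myr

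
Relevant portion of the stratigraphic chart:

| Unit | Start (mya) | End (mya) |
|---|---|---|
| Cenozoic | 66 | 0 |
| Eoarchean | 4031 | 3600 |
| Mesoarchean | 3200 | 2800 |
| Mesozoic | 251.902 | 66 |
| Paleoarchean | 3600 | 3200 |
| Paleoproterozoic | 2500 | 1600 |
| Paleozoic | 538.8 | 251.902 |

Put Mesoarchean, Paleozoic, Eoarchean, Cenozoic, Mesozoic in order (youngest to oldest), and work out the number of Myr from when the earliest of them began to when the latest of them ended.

Cenozoic, Mesozoic, Paleozoic, Mesoarchean, Eoarchean; total span 4031 Myr

Start ages (Ma): Eoarchean 4031, Mesoarchean 3200, Paleozoic 538.8, Mesozoic 251.902, Cenozoic 66.
Ordered youngest to oldest: Cenozoic, Mesozoic, Paleozoic, Mesoarchean, Eoarchean.
Span = 4031 − 0 = 4031 Myr.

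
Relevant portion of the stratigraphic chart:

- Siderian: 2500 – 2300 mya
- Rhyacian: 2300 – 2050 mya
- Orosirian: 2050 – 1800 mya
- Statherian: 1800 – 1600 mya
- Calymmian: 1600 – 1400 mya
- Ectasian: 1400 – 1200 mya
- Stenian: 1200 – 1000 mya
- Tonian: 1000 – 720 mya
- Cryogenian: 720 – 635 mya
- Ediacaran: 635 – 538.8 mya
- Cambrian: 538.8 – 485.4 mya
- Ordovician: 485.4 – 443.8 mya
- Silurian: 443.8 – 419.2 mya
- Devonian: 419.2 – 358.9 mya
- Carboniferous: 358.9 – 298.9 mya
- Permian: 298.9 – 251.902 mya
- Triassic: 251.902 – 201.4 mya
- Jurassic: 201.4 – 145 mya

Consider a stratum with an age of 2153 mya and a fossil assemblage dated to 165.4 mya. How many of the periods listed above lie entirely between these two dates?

15

The older date is 2153 Ma and the younger is 165.4 Ma.
Periods with start < 2153 and end > 165.4 Ma: Orosirian (2050–1800), Statherian (1800–1600), Calymmian (1600–1400), Ectasian (1400–1200), Stenian (1200–1000), Tonian (1000–720), Cryogenian (720–635), Ediacaran (635–538.8), Cambrian (538.8–485.4), Ordovician (485.4–443.8), Silurian (443.8–419.2), Devonian (419.2–358.9), Carboniferous (358.9–298.9), Permian (298.9–251.902), Triassic (251.902–201.4).
That is 15 complete periods.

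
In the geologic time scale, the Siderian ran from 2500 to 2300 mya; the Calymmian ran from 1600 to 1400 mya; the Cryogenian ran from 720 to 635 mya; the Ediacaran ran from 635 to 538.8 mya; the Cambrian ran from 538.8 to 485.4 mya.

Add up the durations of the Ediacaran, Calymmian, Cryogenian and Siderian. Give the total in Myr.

Duration is start − end for each: (635 − 538.8) + (1600 − 1400) + (720 − 635) + (2500 − 2300).
That is 96.2 + 200 + 85 + 200, which totals 581.2 million years.

581.2 million years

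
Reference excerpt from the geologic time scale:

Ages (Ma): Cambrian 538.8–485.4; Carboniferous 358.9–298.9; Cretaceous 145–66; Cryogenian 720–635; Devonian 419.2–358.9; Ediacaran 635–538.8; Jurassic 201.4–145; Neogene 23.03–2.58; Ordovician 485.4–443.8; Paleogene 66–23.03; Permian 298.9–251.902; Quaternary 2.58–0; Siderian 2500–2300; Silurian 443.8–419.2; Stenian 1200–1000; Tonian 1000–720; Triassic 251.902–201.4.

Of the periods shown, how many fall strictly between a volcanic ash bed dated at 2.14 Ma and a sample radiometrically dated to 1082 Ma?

The older date is 1082 Ma and the younger is 2.14 Ma.
Periods with start < 1082 and end > 2.14 Ma: Tonian (1000–720), Cryogenian (720–635), Ediacaran (635–538.8), Cambrian (538.8–485.4), Ordovician (485.4–443.8), Silurian (443.8–419.2), Devonian (419.2–358.9), Carboniferous (358.9–298.9), Permian (298.9–251.902), Triassic (251.902–201.4), Jurassic (201.4–145), Cretaceous (145–66), Paleogene (66–23.03), Neogene (23.03–2.58).
That is 14 complete periods.

14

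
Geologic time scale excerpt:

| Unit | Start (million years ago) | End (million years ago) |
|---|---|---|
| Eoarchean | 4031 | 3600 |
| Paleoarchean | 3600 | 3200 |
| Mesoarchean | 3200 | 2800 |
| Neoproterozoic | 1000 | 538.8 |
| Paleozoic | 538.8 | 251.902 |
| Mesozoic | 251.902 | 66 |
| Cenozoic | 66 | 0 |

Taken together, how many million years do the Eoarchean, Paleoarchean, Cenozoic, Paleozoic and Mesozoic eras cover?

1369.8 million years

Each duration: Eoarchean = 431; Paleoarchean = 400; Cenozoic = 66; Paleozoic = 286.898; Mesozoic = 185.902.
Sum: 431 + 400 + 66 + 286.898 + 185.902 = 1369.8 Myr.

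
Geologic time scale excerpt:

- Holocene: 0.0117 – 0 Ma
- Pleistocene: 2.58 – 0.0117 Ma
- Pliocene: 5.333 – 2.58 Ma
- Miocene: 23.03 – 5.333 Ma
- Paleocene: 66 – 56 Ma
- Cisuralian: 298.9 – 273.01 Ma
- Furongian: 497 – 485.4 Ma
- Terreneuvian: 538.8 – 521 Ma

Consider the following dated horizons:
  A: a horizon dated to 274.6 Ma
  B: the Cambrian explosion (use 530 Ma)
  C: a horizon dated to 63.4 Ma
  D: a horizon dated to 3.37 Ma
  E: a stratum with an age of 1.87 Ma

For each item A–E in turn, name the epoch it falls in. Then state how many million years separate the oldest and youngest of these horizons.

A — Cisuralian; B — Terreneuvian; C — Paleocene; D — Pliocene; E — Pleistocene; span 528.13 million years

A: 274.6 Ma lies in 298.9–273.01 Ma, so Cisuralian.
B: 530 Ma lies in 538.8–521 Ma, so Terreneuvian.
C: 63.4 Ma lies in 66–56 Ma, so Paleocene.
D: 3.37 Ma lies in 5.333–2.58 Ma, so Pliocene.
E: 1.87 Ma lies in 2.58–0.0117 Ma, so Pleistocene.
Oldest = 530 Ma, youngest = 1.87 Ma → span 528.13 Myr.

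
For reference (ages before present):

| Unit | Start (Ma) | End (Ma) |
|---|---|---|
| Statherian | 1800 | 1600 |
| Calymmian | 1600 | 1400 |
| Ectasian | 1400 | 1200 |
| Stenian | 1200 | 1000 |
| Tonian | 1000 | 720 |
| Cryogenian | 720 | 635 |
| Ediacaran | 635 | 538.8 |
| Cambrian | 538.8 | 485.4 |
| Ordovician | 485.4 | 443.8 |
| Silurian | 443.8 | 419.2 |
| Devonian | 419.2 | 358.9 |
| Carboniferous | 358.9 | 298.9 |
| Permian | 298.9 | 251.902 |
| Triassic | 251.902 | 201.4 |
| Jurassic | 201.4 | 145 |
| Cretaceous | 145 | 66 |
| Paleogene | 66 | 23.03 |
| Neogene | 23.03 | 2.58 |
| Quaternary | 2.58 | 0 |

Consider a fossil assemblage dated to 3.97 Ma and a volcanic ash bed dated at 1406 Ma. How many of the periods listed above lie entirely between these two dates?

15

The older date is 1406 Ma and the younger is 3.97 Ma.
Periods with start < 1406 and end > 3.97 Ma: Ectasian (1400–1200), Stenian (1200–1000), Tonian (1000–720), Cryogenian (720–635), Ediacaran (635–538.8), Cambrian (538.8–485.4), Ordovician (485.4–443.8), Silurian (443.8–419.2), Devonian (419.2–358.9), Carboniferous (358.9–298.9), Permian (298.9–251.902), Triassic (251.902–201.4), Jurassic (201.4–145), Cretaceous (145–66), Paleogene (66–23.03).
That is 15 complete periods.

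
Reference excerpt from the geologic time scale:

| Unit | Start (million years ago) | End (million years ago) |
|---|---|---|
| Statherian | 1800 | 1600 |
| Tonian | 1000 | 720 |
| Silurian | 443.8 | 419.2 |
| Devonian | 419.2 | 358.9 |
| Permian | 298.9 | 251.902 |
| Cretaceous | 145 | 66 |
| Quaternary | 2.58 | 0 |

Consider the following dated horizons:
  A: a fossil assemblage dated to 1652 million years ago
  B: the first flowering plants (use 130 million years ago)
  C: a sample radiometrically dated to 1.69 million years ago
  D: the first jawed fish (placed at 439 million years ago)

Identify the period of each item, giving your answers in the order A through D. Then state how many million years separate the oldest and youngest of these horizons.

Match each age against the start–end ranges in the excerpt: A = 1652 Ma → Statherian (1800–1600); B = 130 Ma → Cretaceous (145–66); C = 1.69 Ma → Quaternary (2.58–0); D = 439 Ma → Silurian (443.8–419.2).
The largest age is 1652 Ma and the smallest is 1.69 Ma; their difference is 1650.31 Myr.

A — Statherian; B — Cretaceous; C — Quaternary; D — Silurian; span 1650.31 million years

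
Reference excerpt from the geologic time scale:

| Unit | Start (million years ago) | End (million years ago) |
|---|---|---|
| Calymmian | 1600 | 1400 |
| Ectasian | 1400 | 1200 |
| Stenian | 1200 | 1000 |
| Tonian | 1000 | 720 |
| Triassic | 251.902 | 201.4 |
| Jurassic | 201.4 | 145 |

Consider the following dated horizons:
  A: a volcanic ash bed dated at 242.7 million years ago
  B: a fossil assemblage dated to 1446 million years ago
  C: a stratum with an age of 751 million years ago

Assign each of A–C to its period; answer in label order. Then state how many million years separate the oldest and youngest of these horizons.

Match each age against the start–end ranges in the excerpt: A = 242.7 Ma → Triassic (251.902–201.4); B = 1446 Ma → Calymmian (1600–1400); C = 751 Ma → Tonian (1000–720).
The largest age is 1446 Ma and the smallest is 242.7 Ma; their difference is 1203.3 Myr.

A — Triassic; B — Calymmian; C — Tonian; span 1203.3 million years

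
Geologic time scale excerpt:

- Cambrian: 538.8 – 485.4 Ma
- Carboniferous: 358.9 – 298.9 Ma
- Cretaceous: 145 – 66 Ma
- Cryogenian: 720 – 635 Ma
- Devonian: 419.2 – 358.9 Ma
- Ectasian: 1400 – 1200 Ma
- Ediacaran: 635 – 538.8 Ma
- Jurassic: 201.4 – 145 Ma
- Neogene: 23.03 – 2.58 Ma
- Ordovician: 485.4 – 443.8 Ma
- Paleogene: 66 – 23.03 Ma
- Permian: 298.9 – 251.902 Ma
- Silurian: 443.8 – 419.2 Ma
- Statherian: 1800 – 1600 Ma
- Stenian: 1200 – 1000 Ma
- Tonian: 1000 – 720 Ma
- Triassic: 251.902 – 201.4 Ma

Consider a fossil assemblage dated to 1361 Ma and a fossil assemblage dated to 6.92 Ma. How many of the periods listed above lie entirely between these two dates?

14

1361 Ma sits inside the Ectasian (1400–1200) and 6.92 Ma inside the Neogene (23.03–2.58); neither of those is wholly between the two dates.
The listed periods lying completely between them are Stenian, Tonian, Cryogenian, Ediacaran, Cambrian, Ordovician, Silurian, Devonian, Carboniferous, Permian, Triassic, Jurassic, Cretaceous, Paleogene — 14 in all.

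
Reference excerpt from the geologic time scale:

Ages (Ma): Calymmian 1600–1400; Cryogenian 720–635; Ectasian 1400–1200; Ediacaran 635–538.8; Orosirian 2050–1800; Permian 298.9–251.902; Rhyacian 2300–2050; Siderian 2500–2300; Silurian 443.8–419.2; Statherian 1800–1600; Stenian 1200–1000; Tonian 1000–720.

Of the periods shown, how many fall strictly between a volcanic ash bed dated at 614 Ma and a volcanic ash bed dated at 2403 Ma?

8

The older date is 2403 Ma and the younger is 614 Ma.
Periods with start < 2403 and end > 614 Ma: Rhyacian (2300–2050), Orosirian (2050–1800), Statherian (1800–1600), Calymmian (1600–1400), Ectasian (1400–1200), Stenian (1200–1000), Tonian (1000–720), Cryogenian (720–635).
That is 8 complete periods.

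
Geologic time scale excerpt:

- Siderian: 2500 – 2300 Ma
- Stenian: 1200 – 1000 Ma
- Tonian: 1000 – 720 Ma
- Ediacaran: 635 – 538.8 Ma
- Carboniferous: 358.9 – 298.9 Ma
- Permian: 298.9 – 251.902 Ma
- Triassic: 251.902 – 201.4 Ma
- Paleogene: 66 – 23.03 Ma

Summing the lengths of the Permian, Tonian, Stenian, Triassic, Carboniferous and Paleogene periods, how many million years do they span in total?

Duration is start − end for each: (298.9 − 251.902) + (1000 − 720) + (1200 − 1000) + (251.902 − 201.4) + (358.9 − 298.9) + (66 − 23.03).
That is 46.998 + 280 + 200 + 50.502 + 60 + 42.97, which totals 680.47 million years.

680.47 million years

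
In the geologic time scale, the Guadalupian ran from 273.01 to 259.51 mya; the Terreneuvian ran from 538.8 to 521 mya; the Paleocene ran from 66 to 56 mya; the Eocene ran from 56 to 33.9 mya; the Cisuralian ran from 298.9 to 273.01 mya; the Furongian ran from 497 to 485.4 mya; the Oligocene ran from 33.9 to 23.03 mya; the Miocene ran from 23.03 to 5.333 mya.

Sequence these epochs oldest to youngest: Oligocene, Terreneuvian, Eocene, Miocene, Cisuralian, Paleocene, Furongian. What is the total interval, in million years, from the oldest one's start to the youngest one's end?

Terreneuvian, Furongian, Cisuralian, Paleocene, Eocene, Oligocene, Miocene; total span 533.467 Myr

Start ages (Ma): Terreneuvian 538.8, Furongian 497, Cisuralian 298.9, Paleocene 66, Eocene 56, Oligocene 33.9, Miocene 23.03.
Ordered oldest to youngest: Terreneuvian, Furongian, Cisuralian, Paleocene, Eocene, Oligocene, Miocene.
Span = 538.8 − 5.333 = 533.467 Myr.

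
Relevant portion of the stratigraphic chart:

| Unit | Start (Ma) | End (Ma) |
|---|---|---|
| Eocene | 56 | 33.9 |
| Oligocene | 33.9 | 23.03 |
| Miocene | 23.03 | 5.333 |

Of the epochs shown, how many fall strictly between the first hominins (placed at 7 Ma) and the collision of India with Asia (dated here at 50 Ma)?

The older date is 50 Ma and the younger is 7 Ma.
Epochs with start < 50 and end > 7 Ma: Oligocene (33.9–23.03).
That is 1 complete epoch.

1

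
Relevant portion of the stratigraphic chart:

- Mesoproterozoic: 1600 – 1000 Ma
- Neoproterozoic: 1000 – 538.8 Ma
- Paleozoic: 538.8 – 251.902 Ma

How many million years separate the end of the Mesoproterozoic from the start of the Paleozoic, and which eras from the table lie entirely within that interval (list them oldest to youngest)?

461.2 million years; Neoproterozoic

The Mesoproterozoic closes at 1000 Ma and the Paleozoic opens at 538.8 Ma, so the interval is 1000 − 538.8 = 461.2 Myr.
An era fits inside if it starts at or after 1000 Ma and ends at or before 538.8 Ma; oldest first that gives Neoproterozoic.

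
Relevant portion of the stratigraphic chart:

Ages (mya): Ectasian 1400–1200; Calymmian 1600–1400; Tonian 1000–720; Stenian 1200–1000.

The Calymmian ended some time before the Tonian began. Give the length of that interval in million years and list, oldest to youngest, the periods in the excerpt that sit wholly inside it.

End of Calymmian = 1400 Ma; start of Tonian = 1000 Ma.
Gap = 1400 − 1000 = 400 Myr.
Periods wholly inside 1400–1000 Ma: Ectasian (1400–1200), Stenian (1200–1000).

400 million years; Ectasian, Stenian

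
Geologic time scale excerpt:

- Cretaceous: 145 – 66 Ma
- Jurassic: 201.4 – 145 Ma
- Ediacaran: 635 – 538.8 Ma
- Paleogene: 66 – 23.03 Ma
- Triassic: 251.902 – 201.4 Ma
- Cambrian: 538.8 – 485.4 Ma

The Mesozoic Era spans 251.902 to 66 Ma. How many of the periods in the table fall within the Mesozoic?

Periods inside 251.902–66 Ma: Triassic, Jurassic, Cretaceous — 3 in total.

3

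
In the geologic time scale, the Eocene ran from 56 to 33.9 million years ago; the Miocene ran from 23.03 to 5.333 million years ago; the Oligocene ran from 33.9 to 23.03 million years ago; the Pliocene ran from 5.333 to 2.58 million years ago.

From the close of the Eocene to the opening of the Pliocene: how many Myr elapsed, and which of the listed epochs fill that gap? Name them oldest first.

28.567 million years; Oligocene, Miocene

End of Eocene = 33.9 Ma; start of Pliocene = 5.333 Ma.
Gap = 33.9 − 5.333 = 28.567 Myr.
Epochs wholly inside 33.9–5.333 Ma: Oligocene (33.9–23.03), Miocene (23.03–5.333).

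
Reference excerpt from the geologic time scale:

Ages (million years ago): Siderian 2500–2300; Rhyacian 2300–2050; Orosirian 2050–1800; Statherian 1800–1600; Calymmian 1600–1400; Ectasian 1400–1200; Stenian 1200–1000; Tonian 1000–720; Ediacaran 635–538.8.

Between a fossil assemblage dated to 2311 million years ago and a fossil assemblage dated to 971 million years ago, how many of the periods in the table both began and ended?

The older date is 2311 Ma and the younger is 971 Ma.
Periods with start < 2311 and end > 971 Ma: Rhyacian (2300–2050), Orosirian (2050–1800), Statherian (1800–1600), Calymmian (1600–1400), Ectasian (1400–1200), Stenian (1200–1000).
That is 6 complete periods.

6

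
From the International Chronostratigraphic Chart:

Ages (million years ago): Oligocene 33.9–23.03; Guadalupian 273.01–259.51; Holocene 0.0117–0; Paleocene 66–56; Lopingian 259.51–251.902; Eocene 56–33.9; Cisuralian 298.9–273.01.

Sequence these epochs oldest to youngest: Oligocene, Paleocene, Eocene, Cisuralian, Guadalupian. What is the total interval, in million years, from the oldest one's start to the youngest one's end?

Cisuralian, Guadalupian, Paleocene, Eocene, Oligocene; total span 275.87 Myr

From the excerpt: Oligocene 33.9–23.03; Paleocene 66–56; Eocene 56–33.9; Cisuralian 298.9–273.01; Guadalupian 273.01–259.51 (Ma).
Larger Ma is earlier, so the oldest is Cisuralian and the youngest is Oligocene; oldest to youngest: Cisuralian, Guadalupian, Paleocene, Eocene, Oligocene.
Oldest start 298.9 minus youngest end 23.03 gives 275.87 Myr overall.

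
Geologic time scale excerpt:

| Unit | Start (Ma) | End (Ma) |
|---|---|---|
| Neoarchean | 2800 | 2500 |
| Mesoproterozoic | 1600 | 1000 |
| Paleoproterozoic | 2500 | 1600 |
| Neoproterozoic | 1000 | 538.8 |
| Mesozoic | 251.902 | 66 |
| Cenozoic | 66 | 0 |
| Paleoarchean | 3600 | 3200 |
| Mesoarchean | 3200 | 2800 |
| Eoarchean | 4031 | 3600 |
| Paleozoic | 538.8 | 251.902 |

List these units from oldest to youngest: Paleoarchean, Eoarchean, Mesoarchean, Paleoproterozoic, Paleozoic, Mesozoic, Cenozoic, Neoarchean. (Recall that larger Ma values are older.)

The oldest of these is Eoarchean (starts 4031 Ma) and the youngest is Cenozoic (ends 0 Ma).
In between, by decreasing start age: Paleoarchean (3600), Mesoarchean (3200), Neoarchean (2800), Paleoproterozoic (2500), Paleozoic (538.8), Mesozoic (251.902).

Eoarchean, then Paleoarchean, then Mesoarchean, then Neoarchean, then Paleoproterozoic, then Paleozoic, then Mesozoic, then Cenozoic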